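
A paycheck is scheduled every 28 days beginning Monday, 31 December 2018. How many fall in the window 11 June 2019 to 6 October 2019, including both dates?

4

Occurrences land 28·i days after 31 December 2018 for i = 0, 1, 2, …
11 June 2019 is 162 days after the start; 162 ÷ 28 = 5 remainder 22; since the remainder is 22, round up to i = 6. First occurrence in the window: #7 on 17 June 2019 (6×28 = 168 days in).
6 October 2019 is 279 days after the start; 279 ÷ 28 = 9 remainder 27. Last occurrence in the window: #10 on 9 September 2019.
Occurrences #7 through #10: 4 in total.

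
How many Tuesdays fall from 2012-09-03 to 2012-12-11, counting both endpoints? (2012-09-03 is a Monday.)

2012-09-03 is a Monday; the first Tuesday on or after it is 2012-09-04 (1 day later).
From 2012-09-04 to 2012-12-11: 26 + 31 + 30 + 11 = 98 days (rest of September, October, November, December).
98 ÷ 7 = 14 full weeks with remainder 0, so 14 more Tuesdays after the first → 15.

15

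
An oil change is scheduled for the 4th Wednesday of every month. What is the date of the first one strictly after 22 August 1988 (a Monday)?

24 August 1988

August 1988 starts on a Monday; its first Wednesday is the 3rd, so the 4th Wednesday is the 24th — 24 August 1988.
24 August 1988 is after 22 August 1988, so that is the next one.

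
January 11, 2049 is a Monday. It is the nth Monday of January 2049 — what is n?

2nd

Day 11 falls in week ⌈11/7⌉ of the month.
Days 1–7 hold the 1st Monday, 8–14 the 2nd, 15–21 the 3rd, 22–28 the 4th, 29–31 the 5th.
11 is in the range for the 2nd.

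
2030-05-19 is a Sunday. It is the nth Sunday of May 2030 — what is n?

Day 19 falls in week ⌈19/7⌉ of the month.
Days 1–7 hold the 1st Sunday, 8–14 the 2nd, 15–21 the 3rd, 22–28 the 4th, 29–31 the 5th.
19 is in the range for the 3rd.

3rd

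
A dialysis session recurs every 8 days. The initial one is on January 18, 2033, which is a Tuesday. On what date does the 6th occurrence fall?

February 27, 2033

The 6th occurrence is 5 intervals after the first: 5 × 8 = 40 days after January 18, 2033.
January has 31 days — 13 days to the end of January leaves 27.
27 days into February → February 27, 2033.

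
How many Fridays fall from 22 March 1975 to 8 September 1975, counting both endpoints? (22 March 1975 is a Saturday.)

24

22 March 1975 is a Saturday; the first Friday on or after it is 28 March 1975 (6 days later).
From 28 March 1975 to 8 September 1975: 3 + 30 + 31 + 30 + 31 + 31 + 8 = 164 days (rest of March, April, May, June, July, August, September).
164 ÷ 7 = 23 full weeks with remainder 3, so 23 more Fridays after the first → 24.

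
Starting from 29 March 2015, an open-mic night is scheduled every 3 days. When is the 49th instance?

20 August 2015

The 49th occurrence is 48 intervals after the first: 48 × 3 = 144 days after 29 March 2015.
March has 31 days — 2 days to the end of March leaves 142.
April has 30 days (112 left).
May has 31 days (81 left).
June has 30 days (51 left).
July has 31 days (20 left).
20 days into August → 20 August 2015.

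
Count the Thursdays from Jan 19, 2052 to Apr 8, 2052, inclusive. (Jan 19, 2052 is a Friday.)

11

Jan 19, 2052 is a Friday; the first Thursday on or after it is Jan 25, 2052 (6 days later).
From Jan 25, 2052 to Apr 8, 2052: 6 + 29 + 31 + 8 = 74 days (rest of Jan, Feb, Mar, Apr).
74 ÷ 7 = 10 full weeks with remainder 4, so 10 more Thursdays after the first → 11.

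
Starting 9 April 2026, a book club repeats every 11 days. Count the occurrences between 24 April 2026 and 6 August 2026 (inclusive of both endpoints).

Occurrences land 11·i days after 9 April 2026 for i = 0, 1, 2, …
24 April 2026 is 15 days after the start; 15 ÷ 11 = 1 remainder 4; since the remainder is 4, round up to i = 2. First occurrence in the window: #3 on 1 May 2026 (2×11 = 22 days in).
6 August 2026 is 119 days after the start; 119 ÷ 11 = 10 remainder 9. Last occurrence in the window: #11 on 28 July 2026.
Occurrences #3 through #11: 9 in total.

9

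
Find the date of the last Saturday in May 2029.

May 26, 2029

The first Saturday of May 2029 is May 5.
May 2029 has 31 days. Adding weeks: 5, 12, 19, 26 — the last one ≤ 31 is the 26th.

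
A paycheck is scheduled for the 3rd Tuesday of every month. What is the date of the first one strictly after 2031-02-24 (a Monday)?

February 2031 starts on a Saturday; its first Tuesday is the 4th, so the 3rd Tuesday is the 18th — 2031-02-18.
That is not after 2031-02-24, so look at March 2031.
March 2031 starts on a Saturday; its first Tuesday is the 4th, so the 3rd Tuesday is the 18th — 2031-03-18.

2031-03-18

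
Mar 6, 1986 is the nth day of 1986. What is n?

65

Days in months before Mar: 31 + 28 = 59.
Plus 6 days into Mar → day 65.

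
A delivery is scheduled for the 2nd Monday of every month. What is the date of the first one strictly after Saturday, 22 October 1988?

October 1988 starts on a Saturday; its first Monday is the 3rd, so the 2nd Monday is the 10th — 10 October 1988.
That is not after 22 October 1988, so look at November 1988.
November 1988 starts on a Tuesday; its first Monday is the 7th, so the 2nd Monday is the 14th — 14 November 1988.

14 November 1988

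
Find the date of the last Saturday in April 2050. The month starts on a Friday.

April 2050 begins on a Friday, so the first Saturday is April 2 (1 day later).
April 2050 has 30 days. Adding weeks: 2, 9, 16, 23, 30 — the last one ≤ 30 is the 30th.

30 April 2050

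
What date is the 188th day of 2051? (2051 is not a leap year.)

2051-07-07

January has 31 days (188 − 31 = 157 remain).
February has 28 days (157 − 28 = 129 remain).
March has 31 days (129 − 31 = 98 remain).
April has 30 days (98 − 30 = 68 remain).
May has 31 days (68 − 31 = 37 remain).
June has 30 days (37 − 30 = 7 remain).
7 into July → July 7.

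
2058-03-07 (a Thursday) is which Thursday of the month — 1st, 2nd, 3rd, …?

1st

Day 7 falls in week ⌈7/7⌉ of the month.
Days 1–7 hold the 1st Thursday, 8–14 the 2nd, 15–21 the 3rd, 22–28 the 4th, 29–31 the 5th.
7 is in the range for the 1st.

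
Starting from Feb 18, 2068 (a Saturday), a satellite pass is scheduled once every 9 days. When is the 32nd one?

The 32nd occurrence is 31 intervals after the first: 31 × 9 = 279 days after Feb 18, 2068.
Feb has 29 days — 11 days to the end of Feb leaves 268.
Mar has 31 days (237 left).
Apr has 30 days (207 left).
May has 31 days (176 left).
Jun has 30 days (146 left).
Jul has 31 days (115 left).
Aug has 31 days (84 left).
Sep has 30 days (54 left).
Oct has 31 days (23 left).
23 days into Nov → Nov 23, 2068.

Nov 23, 2068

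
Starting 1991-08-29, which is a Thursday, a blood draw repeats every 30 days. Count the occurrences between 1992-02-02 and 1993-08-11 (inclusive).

18

Occurrences land 30·i days after 1991-08-29 for i = 0, 1, 2, …
1992-02-02 is 157 days after the start; 157 ÷ 30 = 5 remainder 7; since the remainder is 7, round up to i = 6. First occurrence in the window: #7 on 1992-02-25 (6×30 = 180 days in).
1993-08-11 is 713 days after the start; 713 ÷ 30 = 23 remainder 23. Last occurrence in the window: #24 on 1993-07-19.
Occurrences #7 through #24: 18 in total.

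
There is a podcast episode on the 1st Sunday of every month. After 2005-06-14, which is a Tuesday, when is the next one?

2005-07-03

June 2005 starts on a Wednesday, so its 1st Sunday is 2005-06-05 (4 days in).
That is not after 2005-06-14, so look at July 2005.
July 2005 starts on a Friday, so its 1st Sunday is 2005-07-03 (2 days in).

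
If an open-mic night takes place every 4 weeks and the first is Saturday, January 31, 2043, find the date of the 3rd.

The 3rd occurrence is 2 intervals after the first: 2 × 28 = 56 days after January 31, 2043.
January has 31 days — 0 days to the end of January leaves 56.
February has 28 days (28 left).
28 days into March → March 28, 2043.

March 28, 2043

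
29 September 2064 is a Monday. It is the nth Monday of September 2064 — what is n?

Day 29 falls in week ⌈29/7⌉ of the month.
Days 1–7 hold the 1st Monday, 8–14 the 2nd, 15–21 the 3rd, 22–28 the 4th, 29–31 the 5th.
29 is in the range for the 5th.

5th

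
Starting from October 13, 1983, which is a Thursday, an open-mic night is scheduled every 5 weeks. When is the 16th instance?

The 16th occurrence is 15 intervals after the first: 15 × 35 = 525 days after October 13, 1983.
October has 31 days — 18 days to the end of October leaves 507.
From end of October to end of 1983 is 61 days (446 left).
1984 has 366 days (80 left).
January has 31 days (49 left).
February has 28 days (21 left).
21 days into March → March 21, 1985.

March 21, 1985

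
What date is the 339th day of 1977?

Dec 5, 1977

Jan has 31 days (339 − 31 = 308 remain).
Feb has 28 days (308 − 28 = 280 remain).
Mar has 31 days (280 − 31 = 249 remain).
Apr has 30 days (249 − 30 = 219 remain).
May has 31 days (219 − 31 = 188 remain).
Jun has 30 days (188 − 30 = 158 remain).
Jul has 31 days (158 − 31 = 127 remain).
Aug has 31 days (127 − 31 = 96 remain).
Sep has 30 days (96 − 30 = 66 remain).
Oct has 31 days (66 − 31 = 35 remain).
Nov has 30 days (35 − 30 = 5 remain).
5 into Dec → Dec 5.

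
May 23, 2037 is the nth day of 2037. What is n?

143

Days in months before May: 31 + 28 + 31 + 30 = 120.
Plus 23 days into May → day 143.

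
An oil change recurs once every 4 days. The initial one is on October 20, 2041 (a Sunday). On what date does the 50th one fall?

The 50th occurrence is 49 intervals after the first: 49 × 4 = 196 days after October 20, 2041.
October has 31 days — 11 days to the end of October leaves 185.
November has 30 days (155 left).
December has 31 days (124 left).
January has 31 days (93 left).
February has 28 days (65 left).
March has 31 days (34 left).
April has 30 days (4 left).
4 days into May → May 4, 2042.

May 4, 2042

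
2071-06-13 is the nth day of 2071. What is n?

Days in months before June: 31 + 28 + 31 + 30 + 31 = 151.
Plus 13 days into June → day 164.

164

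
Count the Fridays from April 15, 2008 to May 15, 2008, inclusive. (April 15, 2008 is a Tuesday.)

April 15, 2008 is a Tuesday; the first Friday on or after it is April 18, 2008 (3 days later).
From April 18, 2008 to May 15, 2008: 12 + 15 = 27 days (rest of April, May).
27 ÷ 7 = 3 full weeks with remainder 6, so 3 more Fridays after the first → 4.

4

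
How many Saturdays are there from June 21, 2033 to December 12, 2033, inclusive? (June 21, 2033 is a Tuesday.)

June 21, 2033 is a Tuesday; the first Saturday on or after it is June 25, 2033 (4 days later).
From June 25, 2033 to December 12, 2033: 5 + 31 + 31 + 30 + 31 + 30 + 12 = 170 days (rest of June, July, August, September, October, November, December).
170 ÷ 7 = 24 full weeks with remainder 2, so 24 more Saturdays after the first → 25.

25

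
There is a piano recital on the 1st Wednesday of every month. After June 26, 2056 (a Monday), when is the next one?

July 5, 2056

June 2056 starts on a Thursday, so its 1st Wednesday is June 7, 2056 (6 days in).
That is not after June 26, 2056, so look at July 2056.
July 2056 starts on a Saturday, so its 1st Wednesday is July 5, 2056 (4 days in).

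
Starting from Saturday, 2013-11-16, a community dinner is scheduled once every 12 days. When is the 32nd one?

The 32nd occurrence is 31 intervals after the first: 31 × 12 = 372 days after 2013-11-16.
November has 30 days — 14 days to the end of November leaves 358.
December has 31 days (327 left).
January has 31 days (296 left).
February has 28 days (268 left).
March has 31 days (237 left).
April has 30 days (207 left).
May has 31 days (176 left).
June has 30 days (146 left).
July has 31 days (115 left).
August has 31 days (84 left).
September has 30 days (54 left).
October has 31 days (23 left).
23 days into November → 2014-11-23.

2014-11-23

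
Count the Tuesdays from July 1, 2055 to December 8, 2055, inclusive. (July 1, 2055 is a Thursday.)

23

July 1, 2055 is a Thursday; the first Tuesday on or after it is July 6, 2055 (5 days later).
From July 6, 2055 to December 8, 2055: 25 + 31 + 30 + 31 + 30 + 8 = 155 days (rest of July, August, September, October, November, December).
155 ÷ 7 = 22 full weeks with remainder 1, so 22 more Tuesdays after the first → 23.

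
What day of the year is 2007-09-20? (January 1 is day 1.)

Days in months before September: 31 + 28 + 31 + 30 + 31 + 30 + 31 + 31 = 243.
Plus 20 days into September → day 263.

263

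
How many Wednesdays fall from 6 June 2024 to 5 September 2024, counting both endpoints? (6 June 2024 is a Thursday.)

13

6 June 2024 is a Thursday; the first Wednesday on or after it is 12 June 2024 (6 days later).
From 12 June 2024 to 5 September 2024: 18 + 31 + 31 + 5 = 85 days (rest of June, July, August, September).
85 ÷ 7 = 12 full weeks with remainder 1, so 12 more Wednesdays after the first → 13.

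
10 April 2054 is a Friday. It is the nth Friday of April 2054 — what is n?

2nd

Day 10 falls in week ⌈10/7⌉ of the month.
Days 1–7 hold the 1st Friday, 8–14 the 2nd, 15–21 the 3rd, 22–28 the 4th, 29–31 the 5th.
10 is in the range for the 2nd.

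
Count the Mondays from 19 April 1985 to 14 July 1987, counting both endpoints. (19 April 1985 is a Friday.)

117

19 April 1985 is a Friday; the first Monday on or after it is 22 April 1985 (3 days later).
From 22 April 1985 to 14 July 1987: 253 + 365 + 195 = 813 days (rest of 1985, 1986, to 14 July 1987 in 1987).
813 ÷ 7 = 116 full weeks with remainder 1, so 116 more Mondays after the first → 117.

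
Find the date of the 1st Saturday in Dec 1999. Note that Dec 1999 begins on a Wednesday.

Dec 4, 1999

Dec 1999 begins on a Wednesday, so the first Saturday is Dec 4 (3 days later).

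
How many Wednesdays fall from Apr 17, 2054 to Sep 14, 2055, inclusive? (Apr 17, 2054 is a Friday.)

Apr 17, 2054 is a Friday; the first Wednesday on or after it is Apr 22, 2054 (5 days later).
From Apr 22, 2054 to Sep 14, 2055: 253 + 257 = 510 days (rest of 2054, to Sep 14, 2055 in 2055).
510 ÷ 7 = 72 full weeks with remainder 6, so 72 more Wednesdays after the first → 73.

73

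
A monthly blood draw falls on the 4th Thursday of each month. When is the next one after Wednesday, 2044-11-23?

2044-11-24

November 2044 starts on a Tuesday; its first Thursday is the 3rd, so the 4th Thursday is the 24th — 2044-11-24.
2044-11-24 is after 2044-11-23, so that is the next one.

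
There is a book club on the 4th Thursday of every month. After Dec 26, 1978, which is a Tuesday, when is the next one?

Dec 1978 starts on a Friday; its first Thursday is the 7th, so the 4th Thursday is the 28th — Dec 28, 1978.
Dec 28, 1978 is after Dec 26, 1978, so that is the next one.

Dec 28, 1978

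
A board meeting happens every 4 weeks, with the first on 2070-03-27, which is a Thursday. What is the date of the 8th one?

The 8th occurrence is 7 intervals after the first: 7 × 28 = 196 days after 2070-03-27.
March has 31 days — 4 days to the end of March leaves 192.
April has 30 days (162 left).
May has 31 days (131 left).
June has 30 days (101 left).
July has 31 days (70 left).
August has 31 days (39 left).
September has 30 days (9 left).
9 days into October → 2070-10-09.

2070-10-09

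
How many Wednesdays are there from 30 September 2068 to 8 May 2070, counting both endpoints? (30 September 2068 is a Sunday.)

84

30 September 2068 is a Sunday; the first Wednesday on or after it is 3 October 2068 (3 days later).
From 3 October 2068 to 8 May 2070: 89 + 365 + 128 = 582 days (rest of 2068, 2069, to 8 May 2070 in 2070).
582 ÷ 7 = 83 full weeks with remainder 1, so 83 more Wednesdays after the first → 84.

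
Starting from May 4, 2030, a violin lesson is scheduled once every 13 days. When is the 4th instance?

June 12, 2030

The 4th occurrence is 3 intervals after the first: 3 × 13 = 39 days after May 4, 2030.
May has 31 days — 27 days to the end of May leaves 12.
12 days into June → June 12, 2030.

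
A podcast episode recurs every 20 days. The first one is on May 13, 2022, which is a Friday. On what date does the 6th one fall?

The 6th occurrence is 5 intervals after the first: 5 × 20 = 100 days after May 13, 2022.
May has 31 days — 18 days to the end of May leaves 82.
June has 30 days (52 left).
July has 31 days (21 left).
21 days into August → August 21, 2022.

August 21, 2022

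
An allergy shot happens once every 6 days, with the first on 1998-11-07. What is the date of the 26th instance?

The 26th occurrence is 25 intervals after the first: 25 × 6 = 150 days after 1998-11-07.
November has 30 days — 23 days to the end of November leaves 127.
December has 31 days (96 left).
January has 31 days (65 left).
February has 28 days (37 left).
March has 31 days (6 left).
6 days into April → 1999-04-06.

1999-04-06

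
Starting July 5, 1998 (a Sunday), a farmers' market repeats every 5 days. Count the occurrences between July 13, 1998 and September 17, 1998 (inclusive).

13

Occurrences land 5·i days after July 5, 1998 for i = 0, 1, 2, …
July 13, 1998 is 8 days after the start; 8 ÷ 5 = 1 remainder 3; since the remainder is 3, round up to i = 2. First occurrence in the window: #3 on July 15, 1998 (2×5 = 10 days in).
September 17, 1998 is 74 days after the start; 74 ÷ 5 = 14 remainder 4. Last occurrence in the window: #15 on September 13, 1998.
Occurrences #3 through #15: 13 in total.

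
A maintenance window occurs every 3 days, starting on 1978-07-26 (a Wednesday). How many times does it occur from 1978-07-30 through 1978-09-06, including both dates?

13

Occurrences land 3·i days after 1978-07-26 for i = 0, 1, 2, …
1978-07-30 is 4 days after the start; 4 ÷ 3 = 1 remainder 1; since the remainder is 1, round up to i = 2. First occurrence in the window: #3 on 1978-08-01 (2×3 = 6 days in).
1978-09-06 is 42 days after the start; 42 ÷ 3 = 14 remainder 0. Last occurrence in the window: #15 on 1978-09-06.
Occurrences #3 through #15: 13 in total.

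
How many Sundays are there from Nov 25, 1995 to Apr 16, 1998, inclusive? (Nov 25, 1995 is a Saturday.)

Nov 25, 1995 is a Saturday; the first Sunday on or after it is Nov 26, 1995 (1 day later).
From Nov 26, 1995 to Apr 16, 1998: 35 + 366 + 365 + 106 = 872 days (rest of 1995, 1996, 1997, to Apr 16, 1998 in 1998).
872 ÷ 7 = 124 full weeks with remainder 4, so 124 more Sundays after the first → 125.

125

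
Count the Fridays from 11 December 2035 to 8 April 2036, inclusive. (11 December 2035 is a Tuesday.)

11 December 2035 is a Tuesday; the first Friday on or after it is 14 December 2035 (3 days later).
From 14 December 2035 to 8 April 2036: 17 + 31 + 29 + 31 + 8 = 116 days (rest of December, January, February, March, April).
116 ÷ 7 = 16 full weeks with remainder 4, so 16 more Fridays after the first → 17.

17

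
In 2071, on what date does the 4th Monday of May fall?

25 May 2071

May 2071 begins on a Friday, so the first Monday is May 4 (3 days later).
The 4th Monday is 3 weeks later: 4 + 21 = 25.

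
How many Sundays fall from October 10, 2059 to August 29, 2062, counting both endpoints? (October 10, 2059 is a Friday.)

October 10, 2059 is a Friday; the first Sunday on or after it is October 12, 2059 (2 days later).
From October 12, 2059 to August 29, 2062: 80 + 366 + 365 + 241 = 1052 days (rest of 2059, 2060, 2061, to August 29, 2062 in 2062).
1052 ÷ 7 = 150 full weeks with remainder 2, so 150 more Sundays after the first → 151.

151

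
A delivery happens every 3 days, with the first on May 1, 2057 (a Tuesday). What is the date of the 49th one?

September 22, 2057

The 49th occurrence is 48 intervals after the first: 48 × 3 = 144 days after May 1, 2057.
May has 31 days — 30 days to the end of May leaves 114.
June has 30 days (84 left).
July has 31 days (53 left).
August has 31 days (22 left).
22 days into September → September 22, 2057.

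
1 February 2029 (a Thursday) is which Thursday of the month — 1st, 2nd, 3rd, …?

1st

Day 1 falls in week ⌈1/7⌉ of the month.
Days 1–7 hold the 1st Thursday, 8–14 the 2nd, 15–21 the 3rd, 22–28 the 4th, 29–31 the 5th.
1 is in the range for the 1st.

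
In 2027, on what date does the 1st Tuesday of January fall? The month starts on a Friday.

January 2027 begins on a Friday, so the first Tuesday is January 5 (4 days later).

2027-01-05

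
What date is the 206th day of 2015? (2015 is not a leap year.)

January has 31 days (206 − 31 = 175 remain).
February has 28 days (175 − 28 = 147 remain).
March has 31 days (147 − 31 = 116 remain).
April has 30 days (116 − 30 = 86 remain).
May has 31 days (86 − 31 = 55 remain).
June has 30 days (55 − 30 = 25 remain).
25 into July → July 25.

2015-07-25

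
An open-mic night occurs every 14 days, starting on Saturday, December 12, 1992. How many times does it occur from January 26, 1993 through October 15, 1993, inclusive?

18

Occurrences land 14·i days after December 12, 1992 for i = 0, 1, 2, …
January 26, 1993 is 45 days after the start; 45 ÷ 14 = 3 remainder 3; since the remainder is 3, round up to i = 4. First occurrence in the window: #5 on February 6, 1993 (4×14 = 56 days in).
October 15, 1993 is 307 days after the start; 307 ÷ 14 = 21 remainder 13. Last occurrence in the window: #22 on October 2, 1993.
Occurrences #5 through #22: 18 in total.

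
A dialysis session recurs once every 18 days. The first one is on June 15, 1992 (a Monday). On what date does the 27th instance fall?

The 27th occurrence is 26 intervals after the first: 26 × 18 = 468 days after June 15, 1992.
June has 30 days — 15 days to the end of June leaves 453.
From end of June to end of 1992 is 184 days (269 left).
January has 31 days (238 left).
February has 28 days (210 left).
March has 31 days (179 left).
April has 30 days (149 left).
May has 31 days (118 left).
June has 30 days (88 left).
July has 31 days (57 left).
August has 31 days (26 left).
26 days into September → September 26, 1993.

September 26, 1993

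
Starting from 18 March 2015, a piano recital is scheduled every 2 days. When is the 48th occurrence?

The 48th occurrence is 47 intervals after the first: 47 × 2 = 94 days after 18 March 2015.
March has 31 days — 13 days to the end of March leaves 81.
April has 30 days (51 left).
May has 31 days (20 left).
20 days into June → 20 June 2015.

20 June 2015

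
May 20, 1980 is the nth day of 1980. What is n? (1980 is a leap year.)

141

Days in months before May: 31 + 29 + 31 + 30 = 121.
Plus 20 days into May → day 141.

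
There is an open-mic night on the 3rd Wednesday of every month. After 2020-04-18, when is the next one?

2020-05-20

April 2020 starts on a Wednesday; its first Wednesday is the 1st, so the 3rd Wednesday is the 15th — 2020-04-15.
That is not after 2020-04-18, so look at May 2020.
May 2020 starts on a Friday; its first Wednesday is the 6th, so the 3rd Wednesday is the 20th — 2020-05-20.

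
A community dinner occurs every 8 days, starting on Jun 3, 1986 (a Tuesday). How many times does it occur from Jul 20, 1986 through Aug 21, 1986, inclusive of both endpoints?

4

Occurrences land 8·i days after Jun 3, 1986 for i = 0, 1, 2, …
Jul 20, 1986 is 47 days after the start; 47 ÷ 8 = 5 remainder 7; since the remainder is 7, round up to i = 6. First occurrence in the window: #7 on Jul 21, 1986 (6×8 = 48 days in).
Aug 21, 1986 is 79 days after the start; 79 ÷ 8 = 9 remainder 7. Last occurrence in the window: #10 on Aug 14, 1986.
Occurrences #7 through #10: 4 in total.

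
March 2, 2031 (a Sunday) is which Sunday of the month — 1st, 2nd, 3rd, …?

1st

Day 2 falls in week ⌈2/7⌉ of the month.
Days 1–7 hold the 1st Sunday, 8–14 the 2nd, 15–21 the 3rd, 22–28 the 4th, 29–31 the 5th.
2 is in the range for the 1st.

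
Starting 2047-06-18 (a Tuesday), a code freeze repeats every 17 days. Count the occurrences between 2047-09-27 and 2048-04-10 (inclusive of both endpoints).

12

Occurrences land 17·i days after 2047-06-18 for i = 0, 1, 2, …
2047-09-27 is 101 days after the start; 101 ÷ 17 = 5 remainder 16; since the remainder is 16, round up to i = 6. First occurrence in the window: #7 on 2047-09-28 (6×17 = 102 days in).
2048-04-10 is 297 days after the start; 297 ÷ 17 = 17 remainder 8. Last occurrence in the window: #18 on 2048-04-02.
Occurrences #7 through #18: 12 in total.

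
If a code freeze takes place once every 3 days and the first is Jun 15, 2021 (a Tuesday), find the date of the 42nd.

Oct 16, 2021

The 42nd occurrence is 41 intervals after the first: 41 × 3 = 123 days after Jun 15, 2021.
Jun has 30 days — 15 days to the end of Jun leaves 108.
Jul has 31 days (77 left).
Aug has 31 days (46 left).
Sep has 30 days (16 left).
16 days into Oct → Oct 16, 2021.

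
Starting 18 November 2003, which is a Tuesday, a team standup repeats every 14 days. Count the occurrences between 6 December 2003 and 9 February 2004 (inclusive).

4

Occurrences land 14·i days after 18 November 2003 for i = 0, 1, 2, …
6 December 2003 is 18 days after the start; 18 ÷ 14 = 1 remainder 4; since the remainder is 4, round up to i = 2. First occurrence in the window: #3 on 16 December 2003 (2×14 = 28 days in).
9 February 2004 is 83 days after the start; 83 ÷ 14 = 5 remainder 13. Last occurrence in the window: #6 on 27 January 2004.
Occurrences #3 through #6: 4 in total.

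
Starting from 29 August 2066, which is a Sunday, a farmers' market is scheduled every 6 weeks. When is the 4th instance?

The 4th occurrence is 3 intervals after the first: 3 × 42 = 126 days after 29 August 2066.
August has 31 days — 2 days to the end of August leaves 124.
September has 30 days (94 left).
October has 31 days (63 left).
November has 30 days (33 left).
December has 31 days (2 left).
2 days into January → 2 January 2067.

2 January 2067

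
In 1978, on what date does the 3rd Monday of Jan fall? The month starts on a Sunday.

Jan 1978 begins on a Sunday, so the first Monday is Jan 2 (1 day later).
The 3rd Monday is 2 weeks later: 2 + 14 = 16.

Jan 16, 1978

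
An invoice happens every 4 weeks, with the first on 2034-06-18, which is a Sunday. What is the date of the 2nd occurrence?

2034-07-16

The 2nd occurrence is 1 interval after the first: 1 × 28 = 28 days after 2034-06-18.
June has 30 days — 12 days to the end of June leaves 16.
16 days into July → 2034-07-16.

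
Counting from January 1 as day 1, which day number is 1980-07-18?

200

Days in months before July: 31 + 29 + 31 + 30 + 31 + 30 = 182.
Plus 18 days into July → day 200.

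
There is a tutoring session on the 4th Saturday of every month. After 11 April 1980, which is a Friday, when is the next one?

26 April 1980

April 1980 starts on a Tuesday; its first Saturday is the 5th, so the 4th Saturday is the 26th — 26 April 1980.
26 April 1980 is after 11 April 1980, so that is the next one.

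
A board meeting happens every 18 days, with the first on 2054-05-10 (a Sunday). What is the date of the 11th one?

2054-11-06

The 11th occurrence is 10 intervals after the first: 10 × 18 = 180 days after 2054-05-10.
May has 31 days — 21 days to the end of May leaves 159.
June has 30 days (129 left).
July has 31 days (98 left).
August has 31 days (67 left).
September has 30 days (37 left).
October has 31 days (6 left).
6 days into November → 2054-11-06.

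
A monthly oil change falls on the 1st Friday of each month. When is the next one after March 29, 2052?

March 2052 starts on a Friday, so its 1st Friday is March 1, 2052.
That is not after March 29, 2052, so look at April 2052.
April 2052 starts on a Monday, so its 1st Friday is April 5, 2052 (4 days in).

April 5, 2052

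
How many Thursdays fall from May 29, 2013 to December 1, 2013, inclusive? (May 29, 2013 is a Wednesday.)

May 29, 2013 is a Wednesday; the first Thursday on or after it is May 30, 2013 (1 day later).
From May 30, 2013 to December 1, 2013: 1 + 30 + 31 + 31 + 30 + 31 + 30 + 1 = 185 days (rest of May, June, July, August, September, October, November, December).
185 ÷ 7 = 26 full weeks with remainder 3, so 26 more Thursdays after the first → 27.

27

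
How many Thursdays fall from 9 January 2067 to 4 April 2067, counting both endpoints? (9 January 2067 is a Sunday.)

9 January 2067 is a Sunday; the first Thursday on or after it is 13 January 2067 (4 days later).
From 13 January 2067 to 4 April 2067: 18 + 28 + 31 + 4 = 81 days (rest of January, February, March, April).
81 ÷ 7 = 11 full weeks with remainder 4, so 11 more Thursdays after the first → 12.

12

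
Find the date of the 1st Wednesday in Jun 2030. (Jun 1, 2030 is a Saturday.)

Jun 5, 2030

Jun 2030 begins on a Saturday, so the first Wednesday is Jun 5 (4 days later).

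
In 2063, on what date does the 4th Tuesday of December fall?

December 2063 begins on a Saturday, so the first Tuesday is December 4 (3 days later).
The 4th Tuesday is 3 weeks later: 4 + 21 = 25.

25 December 2063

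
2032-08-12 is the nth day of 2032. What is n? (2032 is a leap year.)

225

Days in months before August: 31 + 29 + 31 + 30 + 31 + 30 + 31 = 213.
Plus 12 days into August → day 225.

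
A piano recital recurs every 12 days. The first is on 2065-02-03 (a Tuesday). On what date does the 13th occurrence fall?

The 13th occurrence is 12 intervals after the first: 12 × 12 = 144 days after 2065-02-03.
February has 28 days — 25 days to the end of February leaves 119.
March has 31 days (88 left).
April has 30 days (58 left).
May has 31 days (27 left).
27 days into June → 2065-06-27.

2065-06-27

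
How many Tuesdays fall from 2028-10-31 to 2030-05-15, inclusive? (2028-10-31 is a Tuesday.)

81

2028-10-31 is a Tuesday; the first Tuesday on or after it is 2028-10-31.
From 2028-10-31 to 2030-05-15: 61 + 365 + 135 = 561 days (rest of 2028, 2029, to 2030-05-15 in 2030).
561 ÷ 7 = 80 full weeks with remainder 1, so 80 more Tuesdays after the first → 81.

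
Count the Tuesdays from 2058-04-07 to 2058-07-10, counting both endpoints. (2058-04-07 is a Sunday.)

2058-04-07 is a Sunday; the first Tuesday on or after it is 2058-04-09 (2 days later).
From 2058-04-09 to 2058-07-10: 21 + 31 + 30 + 10 = 92 days (rest of April, May, June, July).
92 ÷ 7 = 13 full weeks with remainder 1, so 13 more Tuesdays after the first → 14.

14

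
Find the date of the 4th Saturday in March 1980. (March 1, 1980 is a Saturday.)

22 March 1980

March 1980 begins on a Saturday, so the first Saturday is March 1.
The 4th Saturday is 3 weeks later: 1 + 21 = 22.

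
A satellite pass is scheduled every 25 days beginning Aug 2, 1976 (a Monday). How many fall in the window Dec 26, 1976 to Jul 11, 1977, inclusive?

8

Occurrences land 25·i days after Aug 2, 1976 for i = 0, 1, 2, …
Dec 26, 1976 is 146 days after the start; 146 ÷ 25 = 5 remainder 21; since the remainder is 21, round up to i = 6. First occurrence in the window: #7 on Dec 30, 1976 (6×25 = 150 days in).
Jul 11, 1977 is 343 days after the start; 343 ÷ 25 = 13 remainder 18. Last occurrence in the window: #14 on Jun 23, 1977.
Occurrences #7 through #14: 8 in total.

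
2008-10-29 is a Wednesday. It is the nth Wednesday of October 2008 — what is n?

5th

Day 29 falls in week ⌈29/7⌉ of the month.
Days 1–7 hold the 1st Wednesday, 8–14 the 2nd, 15–21 the 3rd, 22–28 the 4th, 29–31 the 5th.
29 is in the range for the 5th.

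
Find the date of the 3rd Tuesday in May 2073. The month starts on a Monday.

May 16, 2073

May 2073 begins on a Monday, so the first Tuesday is May 2 (1 day later).
The 3rd Tuesday is 2 weeks later: 2 + 14 = 16.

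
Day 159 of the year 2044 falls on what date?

Jan has 31 days (159 − 31 = 128 remain).
Feb has 29 days (128 − 29 = 99 remain).
Mar has 31 days (99 − 31 = 68 remain).
Apr has 30 days (68 − 30 = 38 remain).
May has 31 days (38 − 31 = 7 remain).
7 into Jun → Jun 7.

Jun 7, 2044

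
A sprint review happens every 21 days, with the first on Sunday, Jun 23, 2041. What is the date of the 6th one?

Oct 6, 2041

The 6th occurrence is 5 intervals after the first: 5 × 21 = 105 days after Jun 23, 2041.
Jun has 30 days — 7 days to the end of Jun leaves 98.
Jul has 31 days (67 left).
Aug has 31 days (36 left).
Sep has 30 days (6 left).
6 days into Oct → Oct 6, 2041.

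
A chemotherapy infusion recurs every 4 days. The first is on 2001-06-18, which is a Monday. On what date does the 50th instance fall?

2001-12-31

The 50th occurrence is 49 intervals after the first: 49 × 4 = 196 days after 2001-06-18.
June has 30 days — 12 days to the end of June leaves 184.
July has 31 days (153 left).
August has 31 days (122 left).
September has 30 days (92 left).
October has 31 days (61 left).
November has 30 days (31 left).
31 days into December → 2001-12-31.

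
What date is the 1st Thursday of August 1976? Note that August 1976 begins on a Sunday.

5 August 1976

August 1976 begins on a Sunday, so the first Thursday is August 5 (4 days later).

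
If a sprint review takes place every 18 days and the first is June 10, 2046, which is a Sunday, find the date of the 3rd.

July 16, 2046

The 3rd occurrence is 2 intervals after the first: 2 × 18 = 36 days after June 10, 2046.
June has 30 days — 20 days to the end of June leaves 16.
16 days into July → July 16, 2046.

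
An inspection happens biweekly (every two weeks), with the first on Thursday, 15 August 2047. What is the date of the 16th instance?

12 March 2048

The 16th occurrence is 15 intervals after the first: 15 × 14 = 210 days after 15 August 2047.
August has 31 days — 16 days to the end of August leaves 194.
September has 30 days (164 left).
October has 31 days (133 left).
November has 30 days (103 left).
December has 31 days (72 left).
January has 31 days (41 left).
February has 29 days (12 left).
12 days into March → 12 March 2048.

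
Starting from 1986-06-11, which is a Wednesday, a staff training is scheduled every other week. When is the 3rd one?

1986-07-09

The 3rd occurrence is 2 intervals after the first: 2 × 14 = 28 days after 1986-06-11.
June has 30 days — 19 days to the end of June leaves 9.
9 days into July → 1986-07-09.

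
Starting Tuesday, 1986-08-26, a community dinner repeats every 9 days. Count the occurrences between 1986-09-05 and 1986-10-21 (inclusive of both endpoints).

5

Occurrences land 9·i days after 1986-08-26 for i = 0, 1, 2, …
1986-09-05 is 10 days after the start; 10 ÷ 9 = 1 remainder 1; since the remainder is 1, round up to i = 2. First occurrence in the window: #3 on 1986-09-13 (2×9 = 18 days in).
1986-10-21 is 56 days after the start; 56 ÷ 9 = 6 remainder 2. Last occurrence in the window: #7 on 1986-10-19.
Occurrences #3 through #7: 5 in total.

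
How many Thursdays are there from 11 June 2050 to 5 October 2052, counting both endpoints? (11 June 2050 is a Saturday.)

121

11 June 2050 is a Saturday; the first Thursday on or after it is 16 June 2050 (5 days later).
From 16 June 2050 to 5 October 2052: 198 + 365 + 279 = 842 days (rest of 2050, 2051, to 5 October 2052 in 2052).
842 ÷ 7 = 120 full weeks with remainder 2, so 120 more Thursdays after the first → 121.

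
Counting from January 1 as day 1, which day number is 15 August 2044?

Days in months before August: 31 + 29 + 31 + 30 + 31 + 30 + 31 = 213.
Plus 15 days into August → day 228.

228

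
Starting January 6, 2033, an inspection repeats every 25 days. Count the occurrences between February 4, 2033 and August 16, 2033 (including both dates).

7

Occurrences land 25·i days after January 6, 2033 for i = 0, 1, 2, …
February 4, 2033 is 29 days after the start; 29 ÷ 25 = 1 remainder 4; since the remainder is 4, round up to i = 2. First occurrence in the window: #3 on February 25, 2033 (2×25 = 50 days in).
August 16, 2033 is 222 days after the start; 222 ÷ 25 = 8 remainder 22. Last occurrence in the window: #9 on July 25, 2033.
Occurrences #3 through #9: 7 in total.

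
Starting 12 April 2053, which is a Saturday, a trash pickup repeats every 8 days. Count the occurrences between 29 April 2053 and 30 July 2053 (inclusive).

Occurrences land 8·i days after 12 April 2053 for i = 0, 1, 2, …
29 April 2053 is 17 days after the start; 17 ÷ 8 = 2 remainder 1; since the remainder is 1, round up to i = 3. First occurrence in the window: #4 on 6 May 2053 (3×8 = 24 days in).
30 July 2053 is 109 days after the start; 109 ÷ 8 = 13 remainder 5. Last occurrence in the window: #14 on 25 July 2053.
Occurrences #4 through #14: 11 in total.

11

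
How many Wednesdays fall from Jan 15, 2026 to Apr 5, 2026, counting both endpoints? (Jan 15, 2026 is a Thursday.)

Jan 15, 2026 is a Thursday; the first Wednesday on or after it is Jan 21, 2026 (6 days later).
From Jan 21, 2026 to Apr 5, 2026: 10 + 28 + 31 + 5 = 74 days (rest of Jan, Feb, Mar, Apr).
74 ÷ 7 = 10 full weeks with remainder 4, so 10 more Wednesdays after the first → 11.

11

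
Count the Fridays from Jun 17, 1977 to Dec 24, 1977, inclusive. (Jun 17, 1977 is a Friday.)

Jun 17, 1977 is a Friday; the first Friday on or after it is Jun 17, 1977.
From Jun 17, 1977 to Dec 24, 1977: 13 + 31 + 31 + 30 + 31 + 30 + 24 = 190 days (rest of Jun, Jul, Aug, Sep, Oct, Nov, Dec).
190 ÷ 7 = 27 full weeks with remainder 1, so 27 more Fridays after the first → 28.

28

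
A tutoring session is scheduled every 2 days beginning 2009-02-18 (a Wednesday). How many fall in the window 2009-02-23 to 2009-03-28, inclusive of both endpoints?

17

Occurrences land 2·i days after 2009-02-18 for i = 0, 1, 2, …
2009-02-23 is 5 days after the start; 5 ÷ 2 = 2 remainder 1; since the remainder is 1, round up to i = 3. First occurrence in the window: #4 on 2009-02-24 (3×2 = 6 days in).
2009-03-28 is 38 days after the start; 38 ÷ 2 = 19 remainder 0. Last occurrence in the window: #20 on 2009-03-28.
Occurrences #4 through #20: 17 in total.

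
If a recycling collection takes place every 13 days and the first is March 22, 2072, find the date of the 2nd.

April 4, 2072

The 2nd occurrence is 1 interval after the first: 1 × 13 = 13 days after March 22, 2072.
March has 31 days — 9 days to the end of March leaves 4.
4 days into April → April 4, 2072.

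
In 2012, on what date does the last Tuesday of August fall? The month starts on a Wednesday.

August 2012 begins on a Wednesday, so the first Tuesday is August 7 (6 days later).
August 2012 has 31 days. Adding weeks: 7, 14, 21, 28 — the last one ≤ 31 is the 28th.

28 August 2012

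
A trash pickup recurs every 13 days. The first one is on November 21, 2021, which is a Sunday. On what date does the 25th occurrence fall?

The 25th occurrence is 24 intervals after the first: 24 × 13 = 312 days after November 21, 2021.
November has 30 days — 9 days to the end of November leaves 303.
December has 31 days (272 left).
January has 31 days (241 left).
February has 28 days (213 left).
March has 31 days (182 left).
April has 30 days (152 left).
May has 31 days (121 left).
June has 30 days (91 left).
July has 31 days (60 left).
August has 31 days (29 left).
29 days into September → September 29, 2022.

September 29, 2022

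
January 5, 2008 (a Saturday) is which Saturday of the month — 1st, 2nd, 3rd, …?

Day 5 falls in week ⌈5/7⌉ of the month.
Days 1–7 hold the 1st Saturday, 8–14 the 2nd, 15–21 the 3rd, 22–28 the 4th, 29–31 the 5th.
5 is in the range for the 1st.

1st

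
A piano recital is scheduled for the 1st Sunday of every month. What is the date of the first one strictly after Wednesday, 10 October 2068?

October 2068 starts on a Monday, so its 1st Sunday is 7 October 2068 (6 days in).
That is not after 10 October 2068, so look at November 2068.
November 2068 starts on a Thursday, so its 1st Sunday is 4 November 2068 (3 days in).

4 November 2068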